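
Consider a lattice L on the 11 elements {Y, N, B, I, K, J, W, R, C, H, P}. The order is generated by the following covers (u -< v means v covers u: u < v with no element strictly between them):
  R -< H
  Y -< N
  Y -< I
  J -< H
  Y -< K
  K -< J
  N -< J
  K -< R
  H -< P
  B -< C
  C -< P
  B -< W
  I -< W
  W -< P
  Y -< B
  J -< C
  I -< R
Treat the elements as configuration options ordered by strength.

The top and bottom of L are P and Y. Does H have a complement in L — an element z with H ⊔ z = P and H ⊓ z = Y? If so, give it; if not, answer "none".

B

Need z with H ∨ z = P and H ∧ z = Y.
Checking each element gives: B.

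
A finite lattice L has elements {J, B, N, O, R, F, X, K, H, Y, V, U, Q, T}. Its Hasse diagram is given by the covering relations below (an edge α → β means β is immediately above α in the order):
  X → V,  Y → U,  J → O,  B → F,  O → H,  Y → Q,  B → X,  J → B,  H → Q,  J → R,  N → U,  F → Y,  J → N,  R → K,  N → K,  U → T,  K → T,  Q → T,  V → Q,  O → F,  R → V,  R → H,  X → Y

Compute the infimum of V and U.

Common lower bounds of {V, U}: B, J, X.
The greatest among these is X.

X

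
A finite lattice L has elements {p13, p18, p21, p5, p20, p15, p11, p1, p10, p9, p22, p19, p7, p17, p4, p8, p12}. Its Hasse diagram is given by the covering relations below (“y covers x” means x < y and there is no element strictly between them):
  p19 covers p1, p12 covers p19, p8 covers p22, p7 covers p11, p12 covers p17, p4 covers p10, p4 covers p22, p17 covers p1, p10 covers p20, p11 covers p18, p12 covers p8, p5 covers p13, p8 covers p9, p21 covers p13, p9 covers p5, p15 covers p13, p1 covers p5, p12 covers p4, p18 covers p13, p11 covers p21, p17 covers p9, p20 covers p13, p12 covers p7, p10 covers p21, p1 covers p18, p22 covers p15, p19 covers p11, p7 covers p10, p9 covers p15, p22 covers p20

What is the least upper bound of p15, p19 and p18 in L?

Common upper bounds of {p15, p19, p18}: p12.
The least among these is p12.

p12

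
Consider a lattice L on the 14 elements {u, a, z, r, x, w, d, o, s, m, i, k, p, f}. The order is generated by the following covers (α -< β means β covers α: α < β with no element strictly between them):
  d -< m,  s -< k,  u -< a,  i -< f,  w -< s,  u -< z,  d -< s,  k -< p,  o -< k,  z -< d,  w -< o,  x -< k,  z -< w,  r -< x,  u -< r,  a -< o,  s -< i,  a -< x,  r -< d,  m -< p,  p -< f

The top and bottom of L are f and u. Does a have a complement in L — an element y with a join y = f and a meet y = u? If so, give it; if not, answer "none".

Need y with a ∨ y = f and a ∧ y = u.
Checking each element gives: i.

i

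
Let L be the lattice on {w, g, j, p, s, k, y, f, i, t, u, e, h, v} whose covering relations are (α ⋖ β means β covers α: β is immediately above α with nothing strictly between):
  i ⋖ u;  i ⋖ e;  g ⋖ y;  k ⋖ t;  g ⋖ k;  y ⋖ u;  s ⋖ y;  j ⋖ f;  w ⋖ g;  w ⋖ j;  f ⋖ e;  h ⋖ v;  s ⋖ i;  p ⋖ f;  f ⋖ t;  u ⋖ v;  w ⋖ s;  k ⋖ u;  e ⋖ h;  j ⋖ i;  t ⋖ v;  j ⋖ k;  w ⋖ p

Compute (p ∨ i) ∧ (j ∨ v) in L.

e

p ∨ i = e
j ∨ v = v
e ∧ v = e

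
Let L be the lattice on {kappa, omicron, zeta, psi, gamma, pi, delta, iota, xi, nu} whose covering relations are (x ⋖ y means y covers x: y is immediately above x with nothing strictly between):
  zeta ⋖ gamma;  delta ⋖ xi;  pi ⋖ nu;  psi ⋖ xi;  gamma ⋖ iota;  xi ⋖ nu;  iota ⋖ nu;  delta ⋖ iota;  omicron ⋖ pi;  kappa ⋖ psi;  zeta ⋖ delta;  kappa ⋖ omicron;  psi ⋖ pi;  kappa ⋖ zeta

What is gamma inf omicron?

kappa

Common lower bounds of {gamma, omicron}: kappa.
The greatest among these is kappa.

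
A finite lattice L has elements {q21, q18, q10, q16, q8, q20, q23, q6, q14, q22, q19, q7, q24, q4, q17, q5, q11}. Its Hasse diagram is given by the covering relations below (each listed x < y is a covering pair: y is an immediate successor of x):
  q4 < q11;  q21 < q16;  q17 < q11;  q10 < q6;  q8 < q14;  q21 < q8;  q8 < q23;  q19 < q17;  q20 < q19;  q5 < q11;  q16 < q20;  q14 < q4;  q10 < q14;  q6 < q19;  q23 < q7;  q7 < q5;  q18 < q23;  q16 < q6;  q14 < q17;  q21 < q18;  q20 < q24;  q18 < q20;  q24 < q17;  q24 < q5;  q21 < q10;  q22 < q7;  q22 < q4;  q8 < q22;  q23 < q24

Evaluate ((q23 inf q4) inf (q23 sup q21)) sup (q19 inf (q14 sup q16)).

q17

q23 ∧ q4 = q8
q23 ∨ q21 = q23
q8 ∧ q23 = q8
q14 ∨ q16 = q17
q19 ∧ q17 = q19
q8 ∨ q19 = q17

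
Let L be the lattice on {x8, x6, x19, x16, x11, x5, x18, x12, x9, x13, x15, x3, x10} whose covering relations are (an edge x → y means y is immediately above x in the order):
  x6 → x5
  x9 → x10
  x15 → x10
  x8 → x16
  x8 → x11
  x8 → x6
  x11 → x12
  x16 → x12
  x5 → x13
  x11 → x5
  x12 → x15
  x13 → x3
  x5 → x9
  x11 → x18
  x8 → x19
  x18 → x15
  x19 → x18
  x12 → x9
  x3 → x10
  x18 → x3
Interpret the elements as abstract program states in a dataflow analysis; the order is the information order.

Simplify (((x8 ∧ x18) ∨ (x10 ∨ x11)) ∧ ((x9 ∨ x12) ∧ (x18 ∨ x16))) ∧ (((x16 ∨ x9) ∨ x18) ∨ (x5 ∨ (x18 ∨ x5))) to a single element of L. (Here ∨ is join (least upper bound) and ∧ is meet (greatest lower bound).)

x12

x8 ∧ x18 = x8
x10 ∨ x11 = x10
x8 ∨ x10 = x10
x9 ∨ x12 = x9
x18 ∨ x16 = x15
x9 ∧ x15 = x12
x10 ∧ x12 = x12
x16 ∨ x9 = x9
x9 ∨ x18 = x10
x18 ∨ x5 = x3
x5 ∨ x3 = x3
x10 ∨ x3 = x10
x12 ∧ x10 = x12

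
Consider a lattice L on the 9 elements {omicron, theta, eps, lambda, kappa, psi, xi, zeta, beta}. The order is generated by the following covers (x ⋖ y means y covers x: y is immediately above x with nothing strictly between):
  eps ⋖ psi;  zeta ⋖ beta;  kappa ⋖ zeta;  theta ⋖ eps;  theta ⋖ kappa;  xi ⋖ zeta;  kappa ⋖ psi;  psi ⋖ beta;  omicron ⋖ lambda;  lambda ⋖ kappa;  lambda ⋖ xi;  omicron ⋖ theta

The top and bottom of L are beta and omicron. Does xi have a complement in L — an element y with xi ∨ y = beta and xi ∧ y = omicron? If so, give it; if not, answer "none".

Need y with xi ∨ y = beta and xi ∧ y = omicron.
Checking each element gives: eps.

eps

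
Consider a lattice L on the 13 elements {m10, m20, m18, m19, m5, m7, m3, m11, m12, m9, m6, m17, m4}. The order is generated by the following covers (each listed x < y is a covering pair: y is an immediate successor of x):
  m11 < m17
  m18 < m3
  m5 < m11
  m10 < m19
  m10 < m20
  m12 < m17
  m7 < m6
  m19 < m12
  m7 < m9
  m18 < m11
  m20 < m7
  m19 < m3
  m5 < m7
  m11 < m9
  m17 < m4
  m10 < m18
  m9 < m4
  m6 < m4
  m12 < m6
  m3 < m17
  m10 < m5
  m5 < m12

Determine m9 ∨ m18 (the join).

Common upper bounds of {m9, m18}: m4, m9.
The least among these is m9.

m9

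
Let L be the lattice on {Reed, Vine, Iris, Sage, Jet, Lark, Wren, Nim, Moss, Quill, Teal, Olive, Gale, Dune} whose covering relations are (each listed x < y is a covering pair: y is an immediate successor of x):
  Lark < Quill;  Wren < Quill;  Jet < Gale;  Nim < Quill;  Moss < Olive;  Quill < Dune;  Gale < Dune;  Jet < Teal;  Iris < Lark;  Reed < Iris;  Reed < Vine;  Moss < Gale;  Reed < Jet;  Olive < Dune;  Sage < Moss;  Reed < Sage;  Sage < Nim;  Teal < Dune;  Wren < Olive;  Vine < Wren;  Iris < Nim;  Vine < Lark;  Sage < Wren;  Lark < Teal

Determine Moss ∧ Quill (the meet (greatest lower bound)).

Common lower bounds of {Moss, Quill}: Reed, Sage.
The greatest among these is Sage.

Sage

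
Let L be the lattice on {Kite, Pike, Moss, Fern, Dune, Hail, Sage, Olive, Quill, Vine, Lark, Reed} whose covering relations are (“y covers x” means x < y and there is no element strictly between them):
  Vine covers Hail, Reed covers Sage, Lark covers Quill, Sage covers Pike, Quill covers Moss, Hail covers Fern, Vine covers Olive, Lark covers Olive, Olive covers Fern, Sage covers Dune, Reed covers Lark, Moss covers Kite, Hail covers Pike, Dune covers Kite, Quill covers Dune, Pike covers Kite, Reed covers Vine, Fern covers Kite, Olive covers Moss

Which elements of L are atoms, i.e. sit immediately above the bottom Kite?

Dune, Fern, Moss, Pike

The atoms are exactly the elements that cover Kite: Dune, Fern, Moss, Pike.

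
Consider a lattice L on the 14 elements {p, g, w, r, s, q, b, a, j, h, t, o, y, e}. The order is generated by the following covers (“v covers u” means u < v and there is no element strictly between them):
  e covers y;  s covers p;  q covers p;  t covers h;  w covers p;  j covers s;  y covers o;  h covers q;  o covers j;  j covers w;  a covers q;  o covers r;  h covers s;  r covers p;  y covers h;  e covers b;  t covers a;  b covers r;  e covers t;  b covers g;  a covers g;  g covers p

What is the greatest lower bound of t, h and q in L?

q

Common lower bounds of {t, h, q}: p, q.
The greatest among these is q.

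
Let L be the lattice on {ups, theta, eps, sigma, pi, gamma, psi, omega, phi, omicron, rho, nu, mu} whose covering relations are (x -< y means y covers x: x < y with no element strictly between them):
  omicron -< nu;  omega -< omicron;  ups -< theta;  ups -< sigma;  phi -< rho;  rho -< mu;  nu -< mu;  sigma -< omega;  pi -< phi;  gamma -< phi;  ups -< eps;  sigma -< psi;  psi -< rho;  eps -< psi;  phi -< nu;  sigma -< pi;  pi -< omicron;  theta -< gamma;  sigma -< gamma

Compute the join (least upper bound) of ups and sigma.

sigma

Common upper bounds of {ups, sigma}: gamma, mu, nu, omega, omicron, phi, pi, psi, rho, sigma.
The least among these is sigma.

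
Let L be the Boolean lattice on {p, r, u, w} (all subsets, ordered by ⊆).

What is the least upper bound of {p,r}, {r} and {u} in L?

{p,r,u}

Under ⊆, join is union: {p,r} ∪ {r} ∪ {u} = {p,r,u}.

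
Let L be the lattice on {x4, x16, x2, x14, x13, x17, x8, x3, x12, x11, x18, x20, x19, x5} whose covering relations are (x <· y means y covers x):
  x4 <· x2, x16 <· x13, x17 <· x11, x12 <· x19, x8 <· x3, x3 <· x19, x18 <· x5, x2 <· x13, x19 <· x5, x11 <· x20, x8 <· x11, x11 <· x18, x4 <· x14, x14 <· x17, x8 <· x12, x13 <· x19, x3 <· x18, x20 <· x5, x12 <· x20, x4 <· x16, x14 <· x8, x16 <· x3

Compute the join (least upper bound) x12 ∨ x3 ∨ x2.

Common upper bounds of {x12, x3, x2}: x19, x5.
The least among these is x19.

x19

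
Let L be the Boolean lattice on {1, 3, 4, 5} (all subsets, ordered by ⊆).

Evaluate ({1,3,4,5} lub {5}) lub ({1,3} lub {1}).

{1,3,4,5} ∨ {5} = {1,3,4,5}
{1,3} ∨ {1} = {1,3}
{1,3,4,5} ∨ {1,3} = {1,3,4,5}

{1,3,4,5}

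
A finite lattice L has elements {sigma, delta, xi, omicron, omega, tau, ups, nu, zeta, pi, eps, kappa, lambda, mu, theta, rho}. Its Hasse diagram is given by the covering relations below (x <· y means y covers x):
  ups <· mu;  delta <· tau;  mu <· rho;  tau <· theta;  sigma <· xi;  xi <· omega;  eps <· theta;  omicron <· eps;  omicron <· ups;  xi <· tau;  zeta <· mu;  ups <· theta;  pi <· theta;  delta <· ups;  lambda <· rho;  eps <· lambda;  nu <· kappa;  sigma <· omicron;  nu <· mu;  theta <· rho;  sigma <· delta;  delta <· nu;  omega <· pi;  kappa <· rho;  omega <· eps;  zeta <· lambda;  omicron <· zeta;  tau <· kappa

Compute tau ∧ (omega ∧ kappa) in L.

omega ∧ kappa = xi
tau ∧ xi = xi

xi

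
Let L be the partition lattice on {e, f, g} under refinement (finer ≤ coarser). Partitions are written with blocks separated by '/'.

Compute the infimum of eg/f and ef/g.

The meet (common refinement) of eg/f and ef/g intersects blocks pairwise, giving e/f/g.

e/f/g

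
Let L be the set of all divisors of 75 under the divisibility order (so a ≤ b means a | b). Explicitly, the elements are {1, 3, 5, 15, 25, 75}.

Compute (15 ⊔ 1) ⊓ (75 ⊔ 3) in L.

15

15 ∨ 1 = 15
75 ∨ 3 = 75
15 ∧ 75 = 15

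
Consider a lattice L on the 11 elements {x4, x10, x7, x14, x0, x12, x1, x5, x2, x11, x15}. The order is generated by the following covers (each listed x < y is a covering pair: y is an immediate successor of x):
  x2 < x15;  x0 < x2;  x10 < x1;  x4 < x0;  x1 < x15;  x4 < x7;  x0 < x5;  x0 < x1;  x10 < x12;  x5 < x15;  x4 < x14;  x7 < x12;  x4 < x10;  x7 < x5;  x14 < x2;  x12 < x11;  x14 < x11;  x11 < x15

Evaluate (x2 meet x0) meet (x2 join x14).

x2 ∧ x0 = x0
x2 ∨ x14 = x2
x0 ∧ x2 = x0

x0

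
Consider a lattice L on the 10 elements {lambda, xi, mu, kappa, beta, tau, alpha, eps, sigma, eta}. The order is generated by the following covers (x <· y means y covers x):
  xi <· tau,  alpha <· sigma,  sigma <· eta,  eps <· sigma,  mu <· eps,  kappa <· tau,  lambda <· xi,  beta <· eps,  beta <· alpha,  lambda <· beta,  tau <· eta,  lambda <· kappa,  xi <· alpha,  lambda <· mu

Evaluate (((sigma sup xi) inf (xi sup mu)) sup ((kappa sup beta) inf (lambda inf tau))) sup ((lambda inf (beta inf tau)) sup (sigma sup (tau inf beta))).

sigma ∨ xi = sigma
xi ∨ mu = sigma
sigma ∧ sigma = sigma
kappa ∨ beta = eta
lambda ∧ tau = lambda
eta ∧ lambda = lambda
sigma ∨ lambda = sigma
beta ∧ tau = lambda
lambda ∧ lambda = lambda
tau ∧ beta = lambda
sigma ∨ lambda = sigma
lambda ∨ sigma = sigma
sigma ∨ sigma = sigma

sigma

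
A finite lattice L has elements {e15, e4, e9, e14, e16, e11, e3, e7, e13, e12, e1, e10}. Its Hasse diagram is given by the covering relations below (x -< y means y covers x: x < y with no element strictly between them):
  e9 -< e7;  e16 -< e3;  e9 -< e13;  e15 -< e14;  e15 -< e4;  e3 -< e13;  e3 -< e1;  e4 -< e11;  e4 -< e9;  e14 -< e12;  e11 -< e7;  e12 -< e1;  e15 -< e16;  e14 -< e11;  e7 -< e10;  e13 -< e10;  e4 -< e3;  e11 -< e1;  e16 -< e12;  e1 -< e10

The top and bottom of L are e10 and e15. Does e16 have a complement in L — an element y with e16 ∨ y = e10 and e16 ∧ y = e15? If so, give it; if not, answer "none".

Need y with e16 ∨ y = e10 and e16 ∧ y = e15.
Checking each element gives: e7.

e7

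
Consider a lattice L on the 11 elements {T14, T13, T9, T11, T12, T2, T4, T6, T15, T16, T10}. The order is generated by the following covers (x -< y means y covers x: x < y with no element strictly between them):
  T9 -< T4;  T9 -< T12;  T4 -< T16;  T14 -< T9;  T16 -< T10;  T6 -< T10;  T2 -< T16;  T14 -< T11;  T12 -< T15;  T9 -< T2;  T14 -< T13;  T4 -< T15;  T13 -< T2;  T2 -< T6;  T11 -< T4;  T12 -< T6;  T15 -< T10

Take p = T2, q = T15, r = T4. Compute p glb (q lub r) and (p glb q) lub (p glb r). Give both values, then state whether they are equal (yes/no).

q lub r = T15, so p glb (q lub r) = T2 glb T15 = T9.
p glb q = T9 and p glb r = T9, so (p glb q) lub (p glb r) = T9 lub T9 = T9.
Equal: yes.

T9; T9; yes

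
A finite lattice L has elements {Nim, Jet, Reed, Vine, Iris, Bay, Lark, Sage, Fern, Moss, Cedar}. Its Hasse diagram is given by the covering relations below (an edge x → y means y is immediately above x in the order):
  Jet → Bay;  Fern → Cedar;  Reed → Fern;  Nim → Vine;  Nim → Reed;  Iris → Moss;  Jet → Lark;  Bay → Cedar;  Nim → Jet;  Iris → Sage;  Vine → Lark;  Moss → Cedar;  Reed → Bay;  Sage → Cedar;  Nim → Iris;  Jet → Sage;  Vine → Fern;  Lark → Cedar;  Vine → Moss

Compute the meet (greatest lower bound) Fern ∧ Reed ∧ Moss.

Common lower bounds of {Fern, Reed, Moss}: Nim.
The greatest among these is Nim.

Nim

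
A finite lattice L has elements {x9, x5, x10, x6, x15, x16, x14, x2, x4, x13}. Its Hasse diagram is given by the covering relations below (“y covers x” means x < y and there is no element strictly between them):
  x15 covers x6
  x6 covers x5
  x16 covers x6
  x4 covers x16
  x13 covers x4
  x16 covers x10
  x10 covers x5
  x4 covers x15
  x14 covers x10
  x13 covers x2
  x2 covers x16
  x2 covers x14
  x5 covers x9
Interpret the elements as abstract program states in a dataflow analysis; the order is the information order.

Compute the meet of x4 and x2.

Common lower bounds of {x4, x2}: x10, x16, x5, x6, x9.
The greatest among these is x16.

x16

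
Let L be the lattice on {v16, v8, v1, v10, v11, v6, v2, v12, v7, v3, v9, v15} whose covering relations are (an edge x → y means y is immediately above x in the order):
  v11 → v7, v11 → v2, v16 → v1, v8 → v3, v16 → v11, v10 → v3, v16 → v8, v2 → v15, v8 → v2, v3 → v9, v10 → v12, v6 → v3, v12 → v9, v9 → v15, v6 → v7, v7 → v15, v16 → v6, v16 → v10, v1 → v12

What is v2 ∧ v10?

Common lower bounds of {v2, v10}: v16.
The greatest among these is v16.

v16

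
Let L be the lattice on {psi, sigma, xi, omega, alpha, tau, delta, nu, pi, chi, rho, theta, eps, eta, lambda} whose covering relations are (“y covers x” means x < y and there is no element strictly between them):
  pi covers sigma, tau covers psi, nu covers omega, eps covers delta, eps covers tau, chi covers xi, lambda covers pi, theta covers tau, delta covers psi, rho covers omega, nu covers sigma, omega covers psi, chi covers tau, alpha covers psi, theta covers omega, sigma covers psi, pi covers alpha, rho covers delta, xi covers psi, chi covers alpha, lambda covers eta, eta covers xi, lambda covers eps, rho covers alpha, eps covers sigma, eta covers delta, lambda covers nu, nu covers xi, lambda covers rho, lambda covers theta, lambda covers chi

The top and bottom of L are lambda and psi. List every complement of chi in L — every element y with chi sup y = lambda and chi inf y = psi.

delta, omega, sigma

Need y with chi ∨ y = lambda and chi ∧ y = psi.
Checking each element gives: delta, omega, sigma.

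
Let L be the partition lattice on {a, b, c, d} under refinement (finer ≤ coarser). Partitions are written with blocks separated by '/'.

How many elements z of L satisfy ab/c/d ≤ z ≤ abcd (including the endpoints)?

The interval [ab/c/d, abcd] = {ab/c/d, ab/cd, abc/d, abcd, abd/c}, which has 5 elements.

5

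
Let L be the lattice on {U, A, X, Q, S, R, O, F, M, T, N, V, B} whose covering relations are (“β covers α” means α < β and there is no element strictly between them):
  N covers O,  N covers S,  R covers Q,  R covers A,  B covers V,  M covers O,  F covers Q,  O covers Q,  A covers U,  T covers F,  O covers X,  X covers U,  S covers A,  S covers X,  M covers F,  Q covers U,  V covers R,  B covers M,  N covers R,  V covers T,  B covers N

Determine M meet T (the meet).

F

Common lower bounds of {M, T}: F, Q, U.
The greatest among these is F.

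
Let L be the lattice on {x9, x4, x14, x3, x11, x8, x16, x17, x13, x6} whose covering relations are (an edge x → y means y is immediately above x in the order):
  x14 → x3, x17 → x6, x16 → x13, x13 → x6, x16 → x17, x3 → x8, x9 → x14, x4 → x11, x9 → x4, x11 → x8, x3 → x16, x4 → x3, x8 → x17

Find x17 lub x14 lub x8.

Common upper bounds of {x17, x14, x8}: x17, x6.
The least among these is x17.

x17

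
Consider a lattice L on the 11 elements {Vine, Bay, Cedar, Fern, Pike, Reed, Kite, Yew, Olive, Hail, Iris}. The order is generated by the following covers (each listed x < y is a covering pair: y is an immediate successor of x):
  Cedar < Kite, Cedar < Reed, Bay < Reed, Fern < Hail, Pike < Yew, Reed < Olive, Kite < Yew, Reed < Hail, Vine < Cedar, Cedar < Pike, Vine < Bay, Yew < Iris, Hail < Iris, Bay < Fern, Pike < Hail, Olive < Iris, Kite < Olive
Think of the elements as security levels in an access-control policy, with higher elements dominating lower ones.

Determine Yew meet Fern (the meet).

Vine

Common lower bounds of {Yew, Fern}: Vine.
The greatest among these is Vine.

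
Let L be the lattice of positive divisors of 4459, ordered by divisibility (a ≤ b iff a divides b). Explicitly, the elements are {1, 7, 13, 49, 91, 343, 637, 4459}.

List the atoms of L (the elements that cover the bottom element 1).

13, 7

The atoms are exactly the elements that cover 1: 13, 7.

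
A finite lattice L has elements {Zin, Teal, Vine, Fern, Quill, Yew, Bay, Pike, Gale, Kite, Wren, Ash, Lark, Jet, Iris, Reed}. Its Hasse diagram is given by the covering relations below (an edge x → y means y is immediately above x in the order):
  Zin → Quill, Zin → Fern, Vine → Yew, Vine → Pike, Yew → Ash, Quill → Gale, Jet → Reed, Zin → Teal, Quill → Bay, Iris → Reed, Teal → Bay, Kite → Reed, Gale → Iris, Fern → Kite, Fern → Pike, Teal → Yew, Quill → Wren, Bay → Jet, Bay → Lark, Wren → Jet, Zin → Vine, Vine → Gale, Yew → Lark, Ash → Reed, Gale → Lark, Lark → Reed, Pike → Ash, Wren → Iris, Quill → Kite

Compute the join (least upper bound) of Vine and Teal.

Yew

Common upper bounds of {Vine, Teal}: Ash, Lark, Reed, Yew.
The least among these is Yew.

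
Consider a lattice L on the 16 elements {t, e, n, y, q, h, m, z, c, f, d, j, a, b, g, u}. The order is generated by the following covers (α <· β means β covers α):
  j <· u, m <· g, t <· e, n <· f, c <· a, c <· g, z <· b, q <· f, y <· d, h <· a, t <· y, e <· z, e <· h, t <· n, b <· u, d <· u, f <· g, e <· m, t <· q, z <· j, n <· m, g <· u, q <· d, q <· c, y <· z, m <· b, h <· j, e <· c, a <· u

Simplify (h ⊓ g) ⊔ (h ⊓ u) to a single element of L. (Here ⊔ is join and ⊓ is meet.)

h

h ∧ g = e
h ∧ u = h
e ∨ h = h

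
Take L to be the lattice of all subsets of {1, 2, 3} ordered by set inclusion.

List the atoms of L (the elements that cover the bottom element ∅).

The atoms are exactly the elements that cover ∅: {1}, {2}, {3}.

{1}, {2}, {3}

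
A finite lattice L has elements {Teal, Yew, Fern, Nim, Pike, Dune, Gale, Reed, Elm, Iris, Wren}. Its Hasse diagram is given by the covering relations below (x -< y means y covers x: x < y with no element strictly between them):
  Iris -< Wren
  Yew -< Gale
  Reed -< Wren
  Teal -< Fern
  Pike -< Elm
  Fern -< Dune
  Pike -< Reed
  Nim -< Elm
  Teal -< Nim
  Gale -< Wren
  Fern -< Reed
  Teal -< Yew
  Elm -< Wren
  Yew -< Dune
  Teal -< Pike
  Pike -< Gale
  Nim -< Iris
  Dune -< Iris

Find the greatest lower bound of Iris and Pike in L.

Teal

Common lower bounds of {Iris, Pike}: Teal.
The greatest among these is Teal.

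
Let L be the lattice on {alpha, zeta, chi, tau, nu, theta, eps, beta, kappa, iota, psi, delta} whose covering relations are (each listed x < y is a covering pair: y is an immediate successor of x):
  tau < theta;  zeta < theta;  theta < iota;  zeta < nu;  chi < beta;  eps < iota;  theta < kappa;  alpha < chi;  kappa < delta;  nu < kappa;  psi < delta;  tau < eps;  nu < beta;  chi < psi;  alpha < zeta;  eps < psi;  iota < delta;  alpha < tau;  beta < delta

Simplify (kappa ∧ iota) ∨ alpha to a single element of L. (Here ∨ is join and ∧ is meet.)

kappa ∧ iota = theta
theta ∨ alpha = theta

theta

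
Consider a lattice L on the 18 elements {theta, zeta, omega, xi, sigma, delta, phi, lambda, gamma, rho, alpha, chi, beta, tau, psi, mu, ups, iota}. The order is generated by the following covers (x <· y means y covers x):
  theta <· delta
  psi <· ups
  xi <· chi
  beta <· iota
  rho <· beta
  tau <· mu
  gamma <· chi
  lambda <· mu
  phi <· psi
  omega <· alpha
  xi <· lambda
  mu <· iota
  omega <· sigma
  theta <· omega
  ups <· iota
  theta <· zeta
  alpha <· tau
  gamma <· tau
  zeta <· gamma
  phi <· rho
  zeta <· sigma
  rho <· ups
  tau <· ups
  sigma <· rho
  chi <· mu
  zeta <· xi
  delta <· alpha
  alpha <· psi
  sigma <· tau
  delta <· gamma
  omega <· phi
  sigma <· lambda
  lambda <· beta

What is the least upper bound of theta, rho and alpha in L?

Common upper bounds of {theta, rho, alpha}: iota, ups.
The least among these is ups.

ups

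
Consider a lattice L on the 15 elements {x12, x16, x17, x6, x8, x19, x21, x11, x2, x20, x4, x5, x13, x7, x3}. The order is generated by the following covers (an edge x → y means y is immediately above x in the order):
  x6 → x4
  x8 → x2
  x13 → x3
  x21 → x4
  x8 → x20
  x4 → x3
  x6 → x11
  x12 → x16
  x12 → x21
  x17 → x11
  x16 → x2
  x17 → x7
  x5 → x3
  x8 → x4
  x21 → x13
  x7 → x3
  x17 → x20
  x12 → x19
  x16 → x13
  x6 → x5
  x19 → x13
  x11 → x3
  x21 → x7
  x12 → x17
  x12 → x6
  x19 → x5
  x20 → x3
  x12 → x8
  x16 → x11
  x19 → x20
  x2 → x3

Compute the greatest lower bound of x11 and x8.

Common lower bounds of {x11, x8}: x12.
The greatest among these is x12.

x12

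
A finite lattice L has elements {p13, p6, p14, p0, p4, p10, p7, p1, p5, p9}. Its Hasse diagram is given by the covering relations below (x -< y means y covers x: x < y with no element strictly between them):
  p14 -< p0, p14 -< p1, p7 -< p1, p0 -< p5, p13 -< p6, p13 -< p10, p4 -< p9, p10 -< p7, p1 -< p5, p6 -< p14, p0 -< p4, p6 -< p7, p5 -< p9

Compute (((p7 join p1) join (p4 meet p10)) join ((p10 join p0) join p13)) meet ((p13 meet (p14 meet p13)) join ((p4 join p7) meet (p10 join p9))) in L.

p5

p7 ∨ p1 = p1
p4 ∧ p10 = p13
p1 ∨ p13 = p1
p10 ∨ p0 = p5
p5 ∨ p13 = p5
p1 ∨ p5 = p5
p14 ∧ p13 = p13
p13 ∧ p13 = p13
p4 ∨ p7 = p9
p10 ∨ p9 = p9
p9 ∧ p9 = p9
p13 ∨ p9 = p9
p5 ∧ p9 = p5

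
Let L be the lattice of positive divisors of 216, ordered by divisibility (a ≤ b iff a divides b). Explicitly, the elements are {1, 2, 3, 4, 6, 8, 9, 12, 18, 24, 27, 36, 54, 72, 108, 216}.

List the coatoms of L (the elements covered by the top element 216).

108, 72

The coatoms are exactly the elements covered by 216: 108, 72.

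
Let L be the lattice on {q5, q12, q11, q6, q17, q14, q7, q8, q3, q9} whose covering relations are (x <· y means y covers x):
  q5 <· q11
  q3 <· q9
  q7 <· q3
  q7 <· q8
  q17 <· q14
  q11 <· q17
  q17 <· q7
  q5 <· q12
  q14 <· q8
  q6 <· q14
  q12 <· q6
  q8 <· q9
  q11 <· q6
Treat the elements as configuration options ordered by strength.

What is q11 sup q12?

Common upper bounds of {q11, q12}: q14, q6, q8, q9.
The least among these is q6.

q6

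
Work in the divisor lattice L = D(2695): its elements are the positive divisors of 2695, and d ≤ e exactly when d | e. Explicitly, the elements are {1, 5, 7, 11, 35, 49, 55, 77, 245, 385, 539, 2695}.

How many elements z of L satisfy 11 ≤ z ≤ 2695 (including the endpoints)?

6

The interval [11, 2695] = {11, 2695, 385, 539, 55, 77}, which has 6 elements.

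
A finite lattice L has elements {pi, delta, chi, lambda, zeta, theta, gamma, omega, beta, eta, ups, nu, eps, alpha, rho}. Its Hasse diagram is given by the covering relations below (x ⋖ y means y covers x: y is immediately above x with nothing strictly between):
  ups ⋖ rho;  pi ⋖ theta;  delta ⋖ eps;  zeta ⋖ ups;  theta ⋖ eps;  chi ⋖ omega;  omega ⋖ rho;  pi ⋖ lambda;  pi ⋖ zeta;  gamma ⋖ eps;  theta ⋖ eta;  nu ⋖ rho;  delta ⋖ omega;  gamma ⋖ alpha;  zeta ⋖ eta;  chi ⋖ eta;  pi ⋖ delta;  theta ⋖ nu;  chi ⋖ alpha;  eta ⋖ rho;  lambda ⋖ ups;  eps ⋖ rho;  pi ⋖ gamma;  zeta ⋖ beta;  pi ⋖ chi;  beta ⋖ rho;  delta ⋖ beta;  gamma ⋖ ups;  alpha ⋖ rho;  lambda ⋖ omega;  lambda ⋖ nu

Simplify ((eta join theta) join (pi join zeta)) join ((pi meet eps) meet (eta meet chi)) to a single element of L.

eta ∨ theta = eta
pi ∨ zeta = zeta
eta ∨ zeta = eta
pi ∧ eps = pi
eta ∧ chi = chi
pi ∧ chi = pi
eta ∨ pi = eta

eta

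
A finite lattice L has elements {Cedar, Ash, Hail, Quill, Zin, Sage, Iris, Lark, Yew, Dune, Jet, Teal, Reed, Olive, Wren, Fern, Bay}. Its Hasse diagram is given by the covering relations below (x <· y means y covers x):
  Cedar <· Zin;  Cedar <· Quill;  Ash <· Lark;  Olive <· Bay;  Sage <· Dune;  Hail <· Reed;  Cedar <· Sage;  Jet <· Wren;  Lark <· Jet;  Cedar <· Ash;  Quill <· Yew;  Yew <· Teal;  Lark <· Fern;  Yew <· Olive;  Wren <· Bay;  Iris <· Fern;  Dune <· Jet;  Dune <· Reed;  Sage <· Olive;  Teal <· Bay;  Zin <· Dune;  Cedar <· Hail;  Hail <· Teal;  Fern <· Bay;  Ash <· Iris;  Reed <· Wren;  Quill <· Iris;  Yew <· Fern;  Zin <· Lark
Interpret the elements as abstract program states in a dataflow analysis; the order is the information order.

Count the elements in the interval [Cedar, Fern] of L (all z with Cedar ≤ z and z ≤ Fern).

8

The interval [Cedar, Fern] = {Ash, Cedar, Fern, Iris, Lark, Quill, Yew, Zin}, which has 8 elements.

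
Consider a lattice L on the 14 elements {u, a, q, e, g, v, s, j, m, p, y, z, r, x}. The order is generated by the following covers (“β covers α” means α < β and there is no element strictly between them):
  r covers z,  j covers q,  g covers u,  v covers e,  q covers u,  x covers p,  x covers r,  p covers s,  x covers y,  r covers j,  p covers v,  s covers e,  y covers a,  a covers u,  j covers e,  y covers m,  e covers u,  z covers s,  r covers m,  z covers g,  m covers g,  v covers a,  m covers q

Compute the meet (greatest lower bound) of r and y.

Common lower bounds of {r, y}: g, m, q, u.
The greatest among these is m.

m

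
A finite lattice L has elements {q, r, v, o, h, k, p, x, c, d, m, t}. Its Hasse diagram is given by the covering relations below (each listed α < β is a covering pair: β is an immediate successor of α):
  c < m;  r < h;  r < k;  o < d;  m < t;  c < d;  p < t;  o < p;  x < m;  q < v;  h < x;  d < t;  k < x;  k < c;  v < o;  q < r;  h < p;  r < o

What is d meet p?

Common lower bounds of {d, p}: o, q, r, v.
The greatest among these is o.

o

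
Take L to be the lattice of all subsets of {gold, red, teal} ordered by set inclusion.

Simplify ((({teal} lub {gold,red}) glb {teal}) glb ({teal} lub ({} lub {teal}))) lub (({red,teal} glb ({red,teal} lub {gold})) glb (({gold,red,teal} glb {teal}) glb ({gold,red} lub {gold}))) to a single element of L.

{teal} ∨ {gold,red} = {gold,red,teal}
{gold,red,teal} ∧ {teal} = {teal}
{} ∨ {teal} = {teal}
{teal} ∨ {teal} = {teal}
{teal} ∧ {teal} = {teal}
{red,teal} ∨ {gold} = {gold,red,teal}
{red,teal} ∧ {gold,red,teal} = {red,teal}
{gold,red,teal} ∧ {teal} = {teal}
{gold,red} ∨ {gold} = {gold,red}
{teal} ∧ {gold,red} = {}
{red,teal} ∧ {} = {}
{teal} ∨ {} = {teal}

{teal}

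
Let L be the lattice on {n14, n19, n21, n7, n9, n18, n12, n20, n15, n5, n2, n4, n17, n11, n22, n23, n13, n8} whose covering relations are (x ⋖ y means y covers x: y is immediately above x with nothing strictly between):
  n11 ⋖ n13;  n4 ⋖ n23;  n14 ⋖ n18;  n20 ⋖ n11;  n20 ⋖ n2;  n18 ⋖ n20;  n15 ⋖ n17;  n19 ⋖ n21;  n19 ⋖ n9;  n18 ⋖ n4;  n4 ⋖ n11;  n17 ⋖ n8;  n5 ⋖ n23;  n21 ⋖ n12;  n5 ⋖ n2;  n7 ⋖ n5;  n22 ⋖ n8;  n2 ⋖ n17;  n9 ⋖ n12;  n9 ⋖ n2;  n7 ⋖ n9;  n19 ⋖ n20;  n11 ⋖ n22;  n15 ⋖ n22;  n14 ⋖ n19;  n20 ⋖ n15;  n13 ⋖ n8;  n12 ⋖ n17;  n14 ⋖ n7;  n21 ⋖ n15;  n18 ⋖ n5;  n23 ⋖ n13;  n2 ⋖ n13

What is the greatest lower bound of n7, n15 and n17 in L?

Common lower bounds of {n7, n15, n17}: n14.
The greatest among these is n14.

n14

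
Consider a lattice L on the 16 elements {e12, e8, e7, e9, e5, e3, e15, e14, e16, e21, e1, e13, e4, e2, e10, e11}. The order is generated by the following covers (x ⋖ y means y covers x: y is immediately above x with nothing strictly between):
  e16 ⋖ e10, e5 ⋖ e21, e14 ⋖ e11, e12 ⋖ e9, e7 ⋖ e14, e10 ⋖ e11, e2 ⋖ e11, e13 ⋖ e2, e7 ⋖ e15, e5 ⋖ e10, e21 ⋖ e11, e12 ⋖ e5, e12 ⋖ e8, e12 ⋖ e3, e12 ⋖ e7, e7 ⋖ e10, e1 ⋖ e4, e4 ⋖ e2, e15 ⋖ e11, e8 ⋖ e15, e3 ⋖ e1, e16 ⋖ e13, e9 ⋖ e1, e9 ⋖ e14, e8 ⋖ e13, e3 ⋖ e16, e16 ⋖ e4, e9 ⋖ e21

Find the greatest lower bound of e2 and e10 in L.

e16

Common lower bounds of {e2, e10}: e12, e16, e3.
The greatest among these is e16.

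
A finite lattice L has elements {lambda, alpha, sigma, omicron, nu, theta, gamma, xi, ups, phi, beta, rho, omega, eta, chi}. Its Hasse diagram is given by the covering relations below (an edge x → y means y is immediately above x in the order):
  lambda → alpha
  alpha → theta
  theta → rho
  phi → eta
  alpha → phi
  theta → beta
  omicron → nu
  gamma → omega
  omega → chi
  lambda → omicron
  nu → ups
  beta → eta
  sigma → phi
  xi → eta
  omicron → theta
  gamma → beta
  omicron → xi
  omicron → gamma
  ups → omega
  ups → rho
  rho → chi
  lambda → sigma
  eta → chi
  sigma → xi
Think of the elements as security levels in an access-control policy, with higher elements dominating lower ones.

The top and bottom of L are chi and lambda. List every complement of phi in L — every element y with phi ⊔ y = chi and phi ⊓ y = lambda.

nu, omega, ups

Need y with phi ∨ y = chi and phi ∧ y = lambda.
Checking each element gives: nu, omega, ups.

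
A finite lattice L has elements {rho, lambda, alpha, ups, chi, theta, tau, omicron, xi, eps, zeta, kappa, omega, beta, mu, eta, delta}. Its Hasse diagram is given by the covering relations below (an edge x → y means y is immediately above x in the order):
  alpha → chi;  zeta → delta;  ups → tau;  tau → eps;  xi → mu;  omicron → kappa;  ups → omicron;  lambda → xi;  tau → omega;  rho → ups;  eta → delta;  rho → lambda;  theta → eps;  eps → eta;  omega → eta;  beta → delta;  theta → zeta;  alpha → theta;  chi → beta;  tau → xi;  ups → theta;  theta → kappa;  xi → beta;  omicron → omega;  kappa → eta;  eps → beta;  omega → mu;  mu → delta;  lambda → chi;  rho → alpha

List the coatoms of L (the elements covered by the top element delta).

The coatoms are exactly the elements covered by delta: beta, eta, mu, zeta.

beta, eta, mu, zeta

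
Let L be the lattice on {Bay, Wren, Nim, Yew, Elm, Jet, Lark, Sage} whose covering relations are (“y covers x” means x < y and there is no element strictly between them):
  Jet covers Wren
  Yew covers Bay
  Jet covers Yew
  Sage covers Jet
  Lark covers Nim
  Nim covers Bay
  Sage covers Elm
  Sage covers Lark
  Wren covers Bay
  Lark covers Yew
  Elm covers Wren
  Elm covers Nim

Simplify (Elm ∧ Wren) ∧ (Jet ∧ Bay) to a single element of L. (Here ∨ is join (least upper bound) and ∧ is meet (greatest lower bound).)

Bay

Elm ∧ Wren = Wren
Jet ∧ Bay = Bay
Wren ∧ Bay = Bay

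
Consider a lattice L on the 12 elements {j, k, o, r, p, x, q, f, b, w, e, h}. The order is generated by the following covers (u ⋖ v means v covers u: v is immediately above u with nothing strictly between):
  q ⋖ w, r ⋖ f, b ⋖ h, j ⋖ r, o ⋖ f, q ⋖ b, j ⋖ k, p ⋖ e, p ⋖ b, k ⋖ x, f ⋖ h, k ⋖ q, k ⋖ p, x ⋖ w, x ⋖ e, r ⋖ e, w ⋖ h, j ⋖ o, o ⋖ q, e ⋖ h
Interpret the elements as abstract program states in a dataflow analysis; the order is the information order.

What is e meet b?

Common lower bounds of {e, b}: j, k, p.
The greatest among these is p.

p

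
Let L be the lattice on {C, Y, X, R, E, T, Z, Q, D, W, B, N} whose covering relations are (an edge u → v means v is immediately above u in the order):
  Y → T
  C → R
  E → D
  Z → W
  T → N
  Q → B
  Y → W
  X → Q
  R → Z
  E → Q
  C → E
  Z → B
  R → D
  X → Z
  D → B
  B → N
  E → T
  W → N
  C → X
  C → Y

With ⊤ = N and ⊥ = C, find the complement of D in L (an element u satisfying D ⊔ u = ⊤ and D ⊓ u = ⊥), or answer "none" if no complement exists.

Need u with D ∨ u = N and D ∧ u = C.
Checking each element gives: Y.

Y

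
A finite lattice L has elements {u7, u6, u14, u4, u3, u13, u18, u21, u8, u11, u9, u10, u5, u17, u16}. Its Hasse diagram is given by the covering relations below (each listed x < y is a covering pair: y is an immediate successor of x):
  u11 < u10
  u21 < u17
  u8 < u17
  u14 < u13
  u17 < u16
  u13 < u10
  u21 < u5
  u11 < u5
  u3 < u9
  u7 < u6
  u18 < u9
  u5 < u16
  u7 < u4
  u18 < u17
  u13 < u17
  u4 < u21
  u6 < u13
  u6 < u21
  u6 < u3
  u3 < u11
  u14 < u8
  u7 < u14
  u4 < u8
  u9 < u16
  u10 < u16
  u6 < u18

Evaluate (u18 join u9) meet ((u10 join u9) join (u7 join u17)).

u9

u18 ∨ u9 = u9
u10 ∨ u9 = u16
u7 ∨ u17 = u17
u16 ∨ u17 = u16
u9 ∧ u16 = u9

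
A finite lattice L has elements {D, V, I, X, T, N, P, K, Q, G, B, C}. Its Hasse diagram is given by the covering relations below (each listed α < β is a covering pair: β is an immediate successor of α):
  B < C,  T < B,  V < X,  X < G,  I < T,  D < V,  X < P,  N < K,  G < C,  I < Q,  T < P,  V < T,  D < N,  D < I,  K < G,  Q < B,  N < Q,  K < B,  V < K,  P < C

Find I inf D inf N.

Common lower bounds of {I, D, N}: D.
The greatest among these is D.

D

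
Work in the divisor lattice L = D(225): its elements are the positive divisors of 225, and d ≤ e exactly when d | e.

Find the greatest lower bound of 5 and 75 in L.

In the divisibility order, the meet is the greatest common divisor: gcd(5, 75) = 5.

5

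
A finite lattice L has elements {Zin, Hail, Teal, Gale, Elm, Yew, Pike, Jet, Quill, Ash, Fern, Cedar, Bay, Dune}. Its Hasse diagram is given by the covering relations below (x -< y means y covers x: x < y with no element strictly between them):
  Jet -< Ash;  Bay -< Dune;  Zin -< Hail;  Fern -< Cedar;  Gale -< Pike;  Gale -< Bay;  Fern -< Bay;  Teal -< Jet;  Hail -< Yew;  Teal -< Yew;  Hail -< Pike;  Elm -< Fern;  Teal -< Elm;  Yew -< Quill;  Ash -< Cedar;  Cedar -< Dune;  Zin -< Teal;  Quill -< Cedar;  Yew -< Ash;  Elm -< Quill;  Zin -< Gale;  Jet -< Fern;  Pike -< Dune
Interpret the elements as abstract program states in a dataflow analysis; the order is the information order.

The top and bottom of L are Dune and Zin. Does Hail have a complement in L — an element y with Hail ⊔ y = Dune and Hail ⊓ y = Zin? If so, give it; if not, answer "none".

Need y with Hail ∨ y = Dune and Hail ∧ y = Zin.
Checking each element gives: Bay.

Bay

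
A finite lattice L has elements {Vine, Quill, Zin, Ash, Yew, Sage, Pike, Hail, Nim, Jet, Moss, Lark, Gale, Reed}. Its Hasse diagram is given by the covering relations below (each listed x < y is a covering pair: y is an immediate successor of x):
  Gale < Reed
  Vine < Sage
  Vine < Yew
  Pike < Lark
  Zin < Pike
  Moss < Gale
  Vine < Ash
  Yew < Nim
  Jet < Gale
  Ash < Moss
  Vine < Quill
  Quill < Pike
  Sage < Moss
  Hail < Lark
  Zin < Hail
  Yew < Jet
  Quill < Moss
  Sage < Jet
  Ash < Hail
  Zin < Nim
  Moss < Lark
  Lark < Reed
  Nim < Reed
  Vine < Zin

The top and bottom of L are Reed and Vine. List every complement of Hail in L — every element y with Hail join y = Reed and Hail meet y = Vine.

Need y with Hail ∨ y = Reed and Hail ∧ y = Vine.
Checking each element gives: Jet, Yew.

Jet, Yew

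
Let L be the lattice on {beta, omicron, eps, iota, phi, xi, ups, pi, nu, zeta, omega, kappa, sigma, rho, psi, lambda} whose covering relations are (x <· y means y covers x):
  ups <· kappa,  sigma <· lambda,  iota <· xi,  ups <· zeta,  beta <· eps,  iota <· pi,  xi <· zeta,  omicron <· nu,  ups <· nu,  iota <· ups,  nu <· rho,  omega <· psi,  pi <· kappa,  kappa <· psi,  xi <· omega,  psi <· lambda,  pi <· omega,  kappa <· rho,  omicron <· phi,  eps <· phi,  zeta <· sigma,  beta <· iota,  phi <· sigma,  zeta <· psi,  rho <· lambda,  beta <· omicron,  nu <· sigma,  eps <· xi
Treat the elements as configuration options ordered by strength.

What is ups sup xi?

Common upper bounds of {ups, xi}: lambda, psi, sigma, zeta.
The least among these is zeta.

zeta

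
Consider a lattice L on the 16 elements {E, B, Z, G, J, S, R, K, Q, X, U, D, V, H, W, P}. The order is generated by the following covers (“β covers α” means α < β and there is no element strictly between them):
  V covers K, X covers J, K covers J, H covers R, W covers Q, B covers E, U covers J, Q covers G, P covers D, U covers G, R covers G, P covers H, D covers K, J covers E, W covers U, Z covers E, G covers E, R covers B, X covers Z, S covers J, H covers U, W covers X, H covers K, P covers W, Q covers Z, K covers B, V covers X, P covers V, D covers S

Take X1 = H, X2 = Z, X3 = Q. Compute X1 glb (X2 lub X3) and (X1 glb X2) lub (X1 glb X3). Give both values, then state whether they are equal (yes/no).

G; G; yes

X2 lub X3 = Q, so X1 glb (X2 lub X3) = H glb Q = G.
X1 glb X2 = E and X1 glb X3 = G, so (X1 glb X2) lub (X1 glb X3) = E lub G = G.
Equal: yes.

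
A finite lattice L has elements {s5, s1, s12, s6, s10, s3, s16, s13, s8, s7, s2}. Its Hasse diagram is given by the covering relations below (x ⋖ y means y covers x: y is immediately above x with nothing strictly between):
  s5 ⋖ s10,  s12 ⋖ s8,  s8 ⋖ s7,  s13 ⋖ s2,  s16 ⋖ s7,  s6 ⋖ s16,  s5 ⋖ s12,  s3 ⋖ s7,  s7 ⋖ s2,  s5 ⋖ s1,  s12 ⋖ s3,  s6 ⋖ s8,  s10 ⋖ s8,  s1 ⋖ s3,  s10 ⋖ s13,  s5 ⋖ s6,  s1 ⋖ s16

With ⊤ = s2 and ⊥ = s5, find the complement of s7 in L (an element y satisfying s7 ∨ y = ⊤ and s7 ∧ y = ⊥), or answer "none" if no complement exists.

none

For every candidate y, either s7 ∨ y ≠ s2 or s7 ∧ y ≠ s5; no complement exists.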